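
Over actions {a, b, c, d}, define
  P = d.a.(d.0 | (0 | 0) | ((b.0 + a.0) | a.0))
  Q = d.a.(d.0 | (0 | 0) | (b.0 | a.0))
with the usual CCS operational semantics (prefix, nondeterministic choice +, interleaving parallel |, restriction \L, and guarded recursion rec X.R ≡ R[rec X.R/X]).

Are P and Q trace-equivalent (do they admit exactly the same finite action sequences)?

NO — witness ⟨daaa⟩

Reachable graph of P (10 states):
  m0 = d.a.(d.0 | (0 | 0) | ((b.0 + a.0) | a.0)) | --d--▸ m1
  m1 = a.(d.0 | (0 | 0) | ((b.0 + a.0) | a.0)) | --a--▸ m2
  m2 = d.0 | (0 | 0) | ((b.0 + a.0) | a.0) | --a--▸ m3, --a--▸ m4, --b--▸ m4, --d--▸ m5
  m3 = d.0 | (0 | 0) | ((b.0 + a.0) | 0) | --a--▸ m6, --b--▸ m6, --d--▸ m7
  m4 = d.0 | (0 | 0) | (0 | a.0) | --a--▸ m6, --d--▸ m8
  m5 = 0 | (0 | 0) | ((b.0 + a.0) | a.0) | --a--▸ m7, --a--▸ m8, --b--▸ m8
  m6 = d.0 | (0 | 0) | (0 | 0) | --d--▸ m9
  m7 = 0 | (0 | 0) | ((b.0 + a.0) | 0) | --a--▸ m9, --b--▸ m9
  m8 = 0 | (0 | 0) | (0 | a.0) | --a--▸ m9
  m9 = 0 | (0 | 0) | (0 | 0) | (no moves)
Reachable graph of Q (10 states):
  n0 = d.a.(d.0 | (0 | 0) | (b.0 | a.0)) | --d--▸ n1
  n1 = a.(d.0 | (0 | 0) | (b.0 | a.0)) | --a--▸ n2
  n2 = d.0 | (0 | 0) | (b.0 | a.0) | --a--▸ n3, --b--▸ n4, --d--▸ n5
  n3 = d.0 | (0 | 0) | (b.0 | 0) | --b--▸ n6, --d--▸ n7
  n4 = d.0 | (0 | 0) | (0 | a.0) | --a--▸ n6, --d--▸ n8
  n5 = 0 | (0 | 0) | (b.0 | a.0) | --a--▸ n7, --b--▸ n8
  n6 = d.0 | (0 | 0) | (0 | 0) | --d--▸ n9
  n7 = 0 | (0 | 0) | (b.0 | 0) | --b--▸ n9
  n8 = 0 | (0 | 0) | (0 | a.0) | --a--▸ n9
  n9 = 0 | (0 | 0) | (0 | 0) | (no moves)
Run σ = ⟨daaa⟩ on P: start {m0}
  after d @ step 1: {m1}
  after a @ step 2: {m2}
  after a @ step 3: {m3, m4}
  after a @ step 4: {m6}
  P completes σ.
Run σ = ⟨daaa⟩ on Q: start {n0}
  after d @ step 1: {n1}
  after a @ step 2: {n2}
  after a @ step 3: {n3}
  after a @ step 4: ∅  — Q cannot continue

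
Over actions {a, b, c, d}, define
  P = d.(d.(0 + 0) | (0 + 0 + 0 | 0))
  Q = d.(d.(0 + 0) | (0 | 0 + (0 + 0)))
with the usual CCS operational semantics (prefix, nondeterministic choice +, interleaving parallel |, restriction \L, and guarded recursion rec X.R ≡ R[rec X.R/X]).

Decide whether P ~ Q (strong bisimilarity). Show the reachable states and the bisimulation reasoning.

Reachable graph of P (3 states):
  u0 = d.(d.(0 + 0) | (0 + 0 + 0 | 0)) has moves -d-> u1
  u1 = d.(0 + 0) | (0 + 0 + 0 | 0) has moves -d-> u2
  u2 = (0 + 0) | (0 + 0 + 0 | 0) has moves ∅
Reachable graph of Q (3 states):
  v0 = d.(d.(0 + 0) | (0 | 0 + (0 + 0))) has moves -d-> v1
  v1 = d.(0 + 0) | (0 | 0 + (0 + 0)) has moves -d-> v2
  v2 = (0 + 0) | (0 | 0 + (0 + 0)) has moves ∅
Coarsest stable partition (strong bisimilarity classes):
  B0 = {u0, v0}
  B1 = {u1, v1}
  B2 = {u2, v2}
u0 ∈ B0, v0 ∈ B0 → same block

bisimilar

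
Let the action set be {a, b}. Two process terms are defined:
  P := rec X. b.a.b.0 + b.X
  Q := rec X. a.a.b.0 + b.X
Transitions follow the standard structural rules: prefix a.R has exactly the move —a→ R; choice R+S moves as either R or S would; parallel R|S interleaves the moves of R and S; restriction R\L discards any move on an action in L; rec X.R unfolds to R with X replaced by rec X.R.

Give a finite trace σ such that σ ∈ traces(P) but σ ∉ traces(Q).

bab

LTS(P): 4 reachable states
  u0 = rec X. b.a.b.0 + b.X :: =b=> u0, =b=> u1
  u1 = a.b.0 :: =a=> u2
  u2 = b.0 :: =b=> u3
  u3 = 0 :: ∅
LTS(Q): 4 reachable states
  v0 = rec X. a.a.b.0 + b.X :: =a=> v1, =b=> v0
  v1 = a.b.0 :: =a=> v2
  v2 = b.0 :: =b=> v3
  v3 = 0 :: ∅
Executing bab from P (initial set {u0}):
  step 1 (b): {u0, u1}
  step 2 (a): {u2}
  step 3 (b): {u3}
  ✓ P
Executing bab from Q (initial set {v0}):
  step 1 (b): {v0}
  step 2 (a): {v1}
  step 3 (b): ∅  — Q cannot continue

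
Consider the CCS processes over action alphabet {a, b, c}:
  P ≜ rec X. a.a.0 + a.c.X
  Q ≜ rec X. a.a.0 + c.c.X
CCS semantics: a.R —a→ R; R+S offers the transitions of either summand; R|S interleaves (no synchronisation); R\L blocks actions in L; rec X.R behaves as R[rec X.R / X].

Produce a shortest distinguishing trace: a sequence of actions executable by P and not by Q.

LTS(P): 4 reachable states
  p0 = rec X. a.a.0 + a.c.X has moves =a=> p1, =a=> p2
  p1 = a.0 has moves =a=> p3
  p2 = c.(rec X. a.a.0 + a.c.X) has moves =c=> p0
  p3 = 0 has moves (no moves)
LTS(Q): 4 reachable states
  q0 = rec X. a.a.0 + c.c.X has moves =a=> q1, =c=> q2
  q1 = a.0 has moves =a=> q3
  q2 = c.(rec X. a.a.0 + c.c.X) has moves =c=> q0
  q3 = 0 has moves (no moves)
Executing ac from P (initial set {p0}):
  after a @ step 1: {p1, p2}
  after c @ step 2: {p0}
  P completes σ.
Executing ac from Q (initial set {q0}):
  after a @ step 1: {q1}
  after c @ step 2: no successor for Q

ac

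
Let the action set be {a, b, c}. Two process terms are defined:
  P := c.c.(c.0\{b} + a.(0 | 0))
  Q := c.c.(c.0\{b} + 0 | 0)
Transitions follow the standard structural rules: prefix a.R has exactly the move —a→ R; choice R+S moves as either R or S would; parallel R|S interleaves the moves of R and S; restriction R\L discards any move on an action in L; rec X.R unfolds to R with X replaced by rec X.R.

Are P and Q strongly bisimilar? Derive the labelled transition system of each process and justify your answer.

LTS(P): 5 reachable states
  m0 = c.c.(c.0\{b} + a.(0 | 0)) | -c-> m1
  m1 = c.(c.0\{b} + a.(0 | 0)) | -c-> m2
  m2 = c.0\{b} + a.(0 | 0) | -a-> m3, -c-> m4
  m3 = 0 | 0 | ∅
  m4 = 0\{b} | ∅
LTS(Q): 4 reachable states
  n0 = c.c.(c.0\{b} + 0 | 0) | -c-> n1
  n1 = c.(c.0\{b} + 0 | 0) | -c-> n2
  n2 = c.0\{b} + 0 | 0 | -c-> n3
  n3 = 0\{b} | ∅
Bisimilarity quotient blocks:
  B0 = {m0}
  B1 = {m1}
  B2 = {m2}
  B3 = {m3, m4, n3}
  B4 = {n0}
  B5 = {n1}
  B6 = {n2}
m0 ∈ B0, n0 ∈ B4 → different blocks

NO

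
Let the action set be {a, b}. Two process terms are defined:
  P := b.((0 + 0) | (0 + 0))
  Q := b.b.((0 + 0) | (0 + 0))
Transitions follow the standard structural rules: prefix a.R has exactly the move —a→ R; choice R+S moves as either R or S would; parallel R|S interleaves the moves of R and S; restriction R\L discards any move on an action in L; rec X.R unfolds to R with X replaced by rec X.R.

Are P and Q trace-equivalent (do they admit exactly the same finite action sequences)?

LTS(P): 2 reachable states
  s0 = b.((0 + 0) | (0 + 0)) | =b=> s1
  s1 = (0 + 0) | (0 + 0) | ∅
LTS(Q): 3 reachable states
  t0 = b.b.((0 + 0) | (0 + 0)) | =b=> t1
  t1 = b.((0 + 0) | (0 + 0)) | =b=> t2
  t2 = (0 + 0) | (0 + 0) | ∅
Trace ⟨bb⟩ through Q, begin at {t0}:
  step 1 (b): {t1}
  step 2 (b): {t2}
  Q completes σ.
Trace ⟨bb⟩ through P, begin at {s0}:
  step 1 (b): {s1}
  step 2 (b): ∅ (P stuck)

NO — witness ⟨bb⟩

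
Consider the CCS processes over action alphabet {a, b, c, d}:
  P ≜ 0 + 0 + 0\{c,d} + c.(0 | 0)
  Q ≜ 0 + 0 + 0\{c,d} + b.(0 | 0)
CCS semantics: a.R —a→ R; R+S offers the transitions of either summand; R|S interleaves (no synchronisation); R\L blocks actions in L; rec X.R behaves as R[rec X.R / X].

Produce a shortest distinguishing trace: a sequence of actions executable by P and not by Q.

Reachable graph of P (2 states):
  s0 = 0 + 0 + 0\{c,d} + c.(0 | 0) has moves —c→ s1
  s1 = 0 | 0 has moves (no moves)
Reachable graph of Q (2 states):
  t0 = 0 + 0 + 0\{c,d} + b.(0 | 0) has moves —b→ t1
  t1 = 0 | 0 has moves (no moves)
Trace ⟨c⟩ through P, begin at {s0}:
  [1] c ⇒ {s1}
  — P admits the full trace.
Trace ⟨c⟩ through Q, begin at {t0}:
  [1] c ⇒ ∅ (Q stuck)

c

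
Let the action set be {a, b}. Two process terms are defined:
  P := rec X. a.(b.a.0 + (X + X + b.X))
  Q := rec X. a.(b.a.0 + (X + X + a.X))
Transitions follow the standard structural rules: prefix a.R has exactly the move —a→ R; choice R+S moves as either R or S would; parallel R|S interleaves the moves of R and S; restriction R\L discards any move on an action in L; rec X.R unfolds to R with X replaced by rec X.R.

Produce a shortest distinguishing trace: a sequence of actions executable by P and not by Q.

abaa

P's transition system — 4 states:
  p0 = rec X. a.(b.a.0 + (X + X + b.X)) has moves —a→ p1
  p1 = b.a.0 + ((rec X. a.(b.a.0 + (X + X + b.X))) + (rec X. a.(b.a.0 + (X + X + b.X))) + b.(rec X. a.(b.a.0 + (X + X + b.X)))) has moves —a→ p1, —b→ p0, —b→ p2
  p2 = a.0 has moves —a→ p3
  p3 = 0 has moves (no moves)
Q's transition system — 4 states:
  q0 = rec X. a.(b.a.0 + (X + X + a.X)) has moves —a→ q1
  q1 = b.a.0 + ((rec X. a.(b.a.0 + (X + X + a.X))) + (rec X. a.(b.a.0 + (X + X + a.X))) + a.(rec X. a.(b.a.0 + (X + X + a.X)))) has moves —a→ q0, —a→ q1, —b→ q2
  q2 = a.0 has moves —a→ q3
  q3 = 0 has moves (no moves)
Trace ⟨abaa⟩ through P, begin at {p0}:
  after a @ step 1: {p1}
  after b @ step 2: {p0, p2}
  after a @ step 3: {p1, p3}
  after a @ step 4: {p1}
  — P admits the full trace.
Trace ⟨abaa⟩ through Q, begin at {q0}:
  after a @ step 1: {q1}
  after b @ step 2: {q2}
  after a @ step 3: {q3}
  after a @ step 4: ∅ (Q stuck)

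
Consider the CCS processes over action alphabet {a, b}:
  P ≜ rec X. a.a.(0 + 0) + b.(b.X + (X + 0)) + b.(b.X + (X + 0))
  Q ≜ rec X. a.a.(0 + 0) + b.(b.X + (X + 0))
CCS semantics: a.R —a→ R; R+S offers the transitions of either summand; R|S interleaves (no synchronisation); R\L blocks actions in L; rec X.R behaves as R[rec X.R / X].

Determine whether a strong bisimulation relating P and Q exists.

YES

LTS(P): 4 reachable states
  p0 = rec X. a.a.(0 + 0) + b.(b.X + (X + 0)) + b.(b.X + (X + 0)) | --a--▸ p1, --b--▸ p2
  p1 = a.(0 + 0) | --a--▸ p3
  p2 = b.(rec X. a.a.(0 + 0) + b.(b.X + (X + 0)) + b.(b.X + (X + 0))) + ((rec X. a.a.(0 + 0) + b.(b.X + (X + 0)) + b.(b.X + (X + 0))) + 0) | --a--▸ p1, --b--▸ p0, --b--▸ p2
  p3 = 0 + 0 | ∅
LTS(Q): 4 reachable states
  q0 = rec X. a.a.(0 + 0) + b.(b.X + (X + 0)) | --a--▸ q1, --b--▸ q2
  q1 = a.(0 + 0) | --a--▸ q3
  q2 = b.(rec X. a.a.(0 + 0) + b.(b.X + (X + 0))) + ((rec X. a.a.(0 + 0) + b.(b.X + (X + 0))) + 0) | --a--▸ q1, --b--▸ q0, --b--▸ q2
  q3 = 0 + 0 | ∅
Bisimilarity quotient blocks:
  B0 = {p0, p2, q0, q2}
  B1 = {p1, q1}
  B2 = {p3, q3}
p0 ∈ B0, q0 ∈ B0 → same block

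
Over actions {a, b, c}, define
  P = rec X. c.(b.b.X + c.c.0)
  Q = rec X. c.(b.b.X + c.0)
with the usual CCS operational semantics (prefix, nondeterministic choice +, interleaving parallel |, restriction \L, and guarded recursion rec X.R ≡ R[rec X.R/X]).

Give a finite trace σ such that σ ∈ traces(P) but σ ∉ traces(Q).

Reachable graph of P (5 states):
  s0 = rec X. c.(b.b.X + c.c.0) → =c=> s1
  s1 = b.b.(rec X. c.(b.b.X + c.c.0)) + c.c.0 → =b=> s2, =c=> s3
  s2 = b.(rec X. c.(b.b.X + c.c.0)) → =b=> s0
  s3 = c.0 → =c=> s4
  s4 = 0 → stopped
Reachable graph of Q (4 states):
  t0 = rec X. c.(b.b.X + c.0) → =c=> t1
  t1 = b.b.(rec X. c.(b.b.X + c.0)) + c.0 → =b=> t2, =c=> t3
  t2 = b.(rec X. c.(b.b.X + c.0)) → =b=> t0
  t3 = 0 → stopped
Executing ccc from P (initial set {s0}):
  after c @ step 1: {s1}
  after c @ step 2: {s3}
  after c @ step 3: {s4}
  — P admits the full trace.
Executing ccc from Q (initial set {t0}):
  after c @ step 1: {t1}
  after c @ step 2: {t3}
  after c @ step 3: ∅ (Q stuck)

ccc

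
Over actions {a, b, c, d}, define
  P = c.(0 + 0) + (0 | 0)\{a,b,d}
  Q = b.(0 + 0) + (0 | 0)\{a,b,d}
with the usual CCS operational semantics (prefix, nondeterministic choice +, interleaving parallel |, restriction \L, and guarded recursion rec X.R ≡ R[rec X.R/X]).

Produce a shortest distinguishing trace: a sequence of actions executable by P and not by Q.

Reachable graph of P (2 states):
  u0 = c.(0 + 0) + (0 | 0)\{a,b,d} → --c--▸ u1
  u1 = 0 + 0 → ∅
Reachable graph of Q (2 states):
  v0 = b.(0 + 0) + (0 | 0)\{a,b,d} → --b--▸ v1
  v1 = 0 + 0 → ∅
Executing c from P (initial set {u0}):
  [1] c ⇒ {u1}
  — P admits the full trace.
Executing c from Q (initial set {v0}):
  [1] c ⇒ no successor for Q

c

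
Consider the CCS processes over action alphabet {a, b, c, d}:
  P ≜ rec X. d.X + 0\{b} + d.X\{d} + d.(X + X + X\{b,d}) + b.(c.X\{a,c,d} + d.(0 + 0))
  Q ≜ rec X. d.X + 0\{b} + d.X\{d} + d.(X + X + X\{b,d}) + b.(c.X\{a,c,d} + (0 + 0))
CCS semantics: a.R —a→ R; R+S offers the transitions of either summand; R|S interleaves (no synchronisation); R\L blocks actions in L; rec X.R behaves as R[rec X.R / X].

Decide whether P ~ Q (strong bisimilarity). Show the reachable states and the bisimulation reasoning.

NO

LTS(P): 10 reachable states
  u0 = rec X. d.X + 0\{b} + d.X\{d} + d.(X + X + X\{b,d}) + b.(c.X\{a,c,d} + d.(0 + 0)) has moves —b→ u1, —d→ u0, —d→ u2, —d→ u3
  u1 = c.(rec X. d.X + 0\{b} + d.X\{d} + d.(X + X + X\{b,d}) + b.(c.X\{a,c,d} + d.(0 + 0)))\{a,c,d} + d.(0 + 0) has moves —c→ u4, —d→ u5
  u2 = (rec X. d.X + 0\{b} + d.X\{d} + d.(X + X + X\{b,d}) + b.(c.X\{a,c,d} + d.(0 + 0))) + (rec X. d.X + 0\{b} + d.X\{d} + d.(X + X + X\{b,d}) + b.(c.X\{a,c,d} + d.(0 + 0))) + (rec X. d.X + 0\{b} + d.X\{d} + d.(X + X + X\{b,d}) + b.(c.X\{a,c,d} + d.(0 + 0)))\{b,d} has moves —b→ u1, —d→ u0, —d→ u2, —d→ u3
  u3 = (rec X. d.X + 0\{b} + d.X\{d} + d.(X + X + X\{b,d}) + b.(c.X\{a,c,d} + d.(0 + 0)))\{d} has moves —b→ u6
  u4 = (rec X. d.X + 0\{b} + d.X\{d} + d.(X + X + X\{b,d}) + b.(c.X\{a,c,d} + d.(0 + 0)))\{a,c,d} has moves —b→ u7
  u5 = 0 + 0 has moves deadlocked
  u6 = (c.(rec X. d.X + 0\{b} + d.X\{d} + d.(X + X + X\{b,d}) + b.(c.X\{a,c,d} + d.(0 + 0)))\{a,c,d} + d.(0 + 0))\{d} has moves —c→ u8
  u7 = (c.(rec X. d.X + 0\{b} + d.X\{d} + d.(X + X + X\{b,d}) + b.(c.X\{a,c,d} + d.(0 + 0)))\{a,c,d} + d.(0 + 0))\{a,c,d} has moves deadlocked
  u8 = (rec X. d.X + 0\{b} + d.X\{d} + d.(X + X + X\{b,d}) + b.(c.X\{a,c,d} + d.(0 + 0)))\{a,c,d}\{d} has moves —b→ u9
  u9 = (c.(rec X. d.X + 0\{b} + d.X\{d} + d.(X + X + X\{b,d}) + b.(c.X\{a,c,d} + d.(0 + 0)))\{a,c,d} + d.(0 + 0))\{a,c,d}\{d} has moves deadlocked
LTS(Q): 9 reachable states
  v0 = rec X. d.X + 0\{b} + d.X\{d} + d.(X + X + X\{b,d}) + b.(c.X\{a,c,d} + (0 + 0)) has moves —b→ v1, —d→ v0, —d→ v2, —d→ v3
  v1 = c.(rec X. d.X + 0\{b} + d.X\{d} + d.(X + X + X\{b,d}) + b.(c.X\{a,c,d} + (0 + 0)))\{a,c,d} + (0 + 0) has moves —c→ v4
  v2 = (rec X. d.X + 0\{b} + d.X\{d} + d.(X + X + X\{b,d}) + b.(c.X\{a,c,d} + (0 + 0))) + (rec X. d.X + 0\{b} + d.X\{d} + d.(X + X + X\{b,d}) + b.(c.X\{a,c,d} + (0 + 0))) + (rec X. d.X + 0\{b} + d.X\{d} + d.(X + X + X\{b,d}) + b.(c.X\{a,c,d} + (0 + 0)))\{b,d} has moves —b→ v1, —d→ v0, —d→ v2, —d→ v3
  v3 = (rec X. d.X + 0\{b} + d.X\{d} + d.(X + X + X\{b,d}) + b.(c.X\{a,c,d} + (0 + 0)))\{d} has moves —b→ v5
  v4 = (rec X. d.X + 0\{b} + d.X\{d} + d.(X + X + X\{b,d}) + b.(c.X\{a,c,d} + (0 + 0)))\{a,c,d} has moves —b→ v6
  v5 = (c.(rec X. d.X + 0\{b} + d.X\{d} + d.(X + X + X\{b,d}) + b.(c.X\{a,c,d} + (0 + 0)))\{a,c,d} + (0 + 0))\{d} has moves —c→ v7
  v6 = (c.(rec X. d.X + 0\{b} + d.X\{d} + d.(X + X + X\{b,d}) + b.(c.X\{a,c,d} + (0 + 0)))\{a,c,d} + (0 + 0))\{a,c,d} has moves deadlocked
  v7 = (rec X. d.X + 0\{b} + d.X\{d} + d.(X + X + X\{b,d}) + b.(c.X\{a,c,d} + (0 + 0)))\{a,c,d}\{d} has moves —b→ v8
  v8 = (c.(rec X. d.X + 0\{b} + d.X\{d} + d.(X + X + X\{b,d}) + b.(c.X\{a,c,d} + (0 + 0)))\{a,c,d} + (0 + 0))\{a,c,d}\{d} has moves deadlocked
Coarsest stable partition (strong bisimilarity classes):
  B0 = {u0, u2}
  B1 = {u1}
  B2 = {u5, u7, u9, v6, v8}
  B3 = {u4, u8, v4, v7}
  B4 = {u3, v3}
  B5 = {u6, v1, v5}
  B6 = {v0, v2}
u0 ∈ B0, v0 ∈ B6 → different blocks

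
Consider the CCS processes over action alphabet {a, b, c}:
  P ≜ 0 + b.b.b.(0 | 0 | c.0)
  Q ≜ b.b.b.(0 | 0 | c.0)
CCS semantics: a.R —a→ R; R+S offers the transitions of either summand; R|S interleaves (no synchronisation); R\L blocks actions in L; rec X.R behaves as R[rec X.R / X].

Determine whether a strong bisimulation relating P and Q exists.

LTS(P): 5 reachable states
  s0 = 0 + b.b.b.(0 | 0 | c.0) ⊢ —b→ s1
  s1 = b.b.(0 | 0 | c.0) ⊢ —b→ s2
  s2 = b.(0 | 0 | c.0) ⊢ —b→ s3
  s3 = 0 | 0 | c.0 ⊢ —c→ s4
  s4 = 0 | 0 | 0 ⊢ ·
LTS(Q): 5 reachable states
  t0 = b.b.b.(0 | 0 | c.0) ⊢ —b→ t1
  t1 = b.b.(0 | 0 | c.0) ⊢ —b→ t2
  t2 = b.(0 | 0 | c.0) ⊢ —b→ t3
  t3 = 0 | 0 | c.0 ⊢ —c→ t4
  t4 = 0 | 0 | 0 ⊢ ·
Bisimilarity quotient blocks:
  B0 = {s0, t0}
  B1 = {s1, t1}
  B2 = {s2, t2}
  B3 = {s3, t3}
  B4 = {s4, t4}
s0 ∈ B0, t0 ∈ B0 → same block

YES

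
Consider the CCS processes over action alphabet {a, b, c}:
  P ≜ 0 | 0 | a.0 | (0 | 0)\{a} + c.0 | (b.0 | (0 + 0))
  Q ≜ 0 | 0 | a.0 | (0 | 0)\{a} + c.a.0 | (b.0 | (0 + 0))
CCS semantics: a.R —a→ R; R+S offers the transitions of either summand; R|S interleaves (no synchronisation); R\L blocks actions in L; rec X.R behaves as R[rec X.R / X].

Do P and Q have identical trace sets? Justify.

Reachable graph of P (5 states):
  p0 = 0 | 0 | a.0 | (0 | 0)\{a} + c.0 | (b.0 | (0 + 0)) has moves —a→ p1, —b→ p2, —c→ p3
  p1 = 0 | 0 | 0 | (0 | 0)\{a} has moves deadlocked
  p2 = c.0 | (0 | (0 + 0)) has moves —c→ p4
  p3 = 0 | (b.0 | (0 + 0)) has moves —b→ p4
  p4 = 0 | (0 | (0 + 0)) has moves deadlocked
Reachable graph of Q (7 states):
  q0 = 0 | 0 | a.0 | (0 | 0)\{a} + c.a.0 | (b.0 | (0 + 0)) has moves —a→ q1, —b→ q2, —c→ q3
  q1 = 0 | 0 | 0 | (0 | 0)\{a} has moves deadlocked
  q2 = c.a.0 | (0 | (0 + 0)) has moves —c→ q4
  q3 = a.0 | (b.0 | (0 + 0)) has moves —a→ q5, —b→ q4
  q4 = a.0 | (0 | (0 + 0)) has moves —a→ q6
  q5 = 0 | (b.0 | (0 + 0)) has moves —b→ q6
  q6 = 0 | (0 | (0 + 0)) has moves deadlocked
Run σ = ⟨ca⟩ on Q: start {q0}
  after c @ step 1: {q3}
  after a @ step 2: {q5}
  — Q admits the full trace.
Run σ = ⟨ca⟩ on P: start {p0}
  after c @ step 1: {p3}
  after a @ step 2: no successor for P

NO — witness ⟨ca⟩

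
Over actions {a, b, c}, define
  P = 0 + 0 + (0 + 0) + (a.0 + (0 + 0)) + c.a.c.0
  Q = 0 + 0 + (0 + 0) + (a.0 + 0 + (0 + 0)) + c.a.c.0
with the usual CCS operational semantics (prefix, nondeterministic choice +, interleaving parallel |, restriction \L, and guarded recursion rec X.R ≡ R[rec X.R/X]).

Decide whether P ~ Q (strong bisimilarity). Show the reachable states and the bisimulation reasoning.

Reachable graph of P (4 states):
  m0 = 0 + 0 + (0 + 0) + (a.0 + (0 + 0)) + c.a.c.0 ⊢ =a=> m1, =c=> m2
  m1 = 0 ⊢ stopped
  m2 = a.c.0 ⊢ =a=> m3
  m3 = c.0 ⊢ =c=> m1
Reachable graph of Q (4 states):
  n0 = 0 + 0 + (0 + 0) + (a.0 + 0 + (0 + 0)) + c.a.c.0 ⊢ =a=> n1, =c=> n2
  n1 = 0 ⊢ stopped
  n2 = a.c.0 ⊢ =a=> n3
  n3 = c.0 ⊢ =c=> n1
Coarsest stable partition (strong bisimilarity classes):
  B0 = {m0, n0}
  B1 = {m1, n1}
  B2 = {m2, n2}
  B3 = {m3, n3}
m0 ∈ B0, n0 ∈ B0 → same block

P ~ Q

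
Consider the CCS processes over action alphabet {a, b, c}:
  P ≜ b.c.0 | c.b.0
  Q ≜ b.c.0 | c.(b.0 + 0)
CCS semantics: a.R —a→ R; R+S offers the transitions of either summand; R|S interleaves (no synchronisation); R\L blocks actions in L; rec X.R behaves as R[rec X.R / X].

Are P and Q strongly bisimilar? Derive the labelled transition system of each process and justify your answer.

P ~ Q

LTS(P): 9 reachable states
  s0 = b.c.0 | c.b.0 ⊢ --b--▸ s1, --c--▸ s2
  s1 = c.0 | c.b.0 ⊢ --c--▸ s3, --c--▸ s4
  s2 = b.c.0 | b.0 ⊢ --b--▸ s4, --b--▸ s5
  s3 = 0 | c.b.0 ⊢ --c--▸ s6
  s4 = c.0 | b.0 ⊢ --b--▸ s7, --c--▸ s6
  s5 = b.c.0 | 0 ⊢ --b--▸ s7
  s6 = 0 | b.0 ⊢ --b--▸ s8
  s7 = c.0 | 0 ⊢ --c--▸ s8
  s8 = 0 | 0 ⊢ ∅
LTS(Q): 9 reachable states
  t0 = b.c.0 | c.(b.0 + 0) ⊢ --b--▸ t1, --c--▸ t2
  t1 = c.0 | c.(b.0 + 0) ⊢ --c--▸ t3, --c--▸ t4
  t2 = b.c.0 | (b.0 + 0) ⊢ --b--▸ t4, --b--▸ t5
  t3 = 0 | c.(b.0 + 0) ⊢ --c--▸ t6
  t4 = c.0 | (b.0 + 0) ⊢ --b--▸ t7, --c--▸ t6
  t5 = b.c.0 | 0 ⊢ --b--▸ t7
  t6 = 0 | (b.0 + 0) ⊢ --b--▸ t8
  t7 = c.0 | 0 ⊢ --c--▸ t8
  t8 = 0 | 0 ⊢ ∅
Coarsest stable partition (strong bisimilarity classes):
  B0 = {s0, t0}
  B1 = {s2, t2}
  B2 = {s5, t5}
  B3 = {s7, t7}
  B4 = {s8, t8}
  B5 = {s4, t4}
  B6 = {s6, t6}
  B7 = {s1, t1}
  B8 = {s3, t3}
s0 ∈ B0, t0 ∈ B0 → same block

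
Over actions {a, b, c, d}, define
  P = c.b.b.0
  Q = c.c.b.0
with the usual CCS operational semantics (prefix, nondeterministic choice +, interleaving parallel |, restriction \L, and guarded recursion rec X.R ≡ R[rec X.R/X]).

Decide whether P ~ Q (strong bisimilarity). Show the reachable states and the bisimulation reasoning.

NO

P's transition system — 4 states:
  m0 = c.b.b.0 :: —c→ m1
  m1 = b.b.0 :: —b→ m2
  m2 = b.0 :: —b→ m3
  m3 = 0 :: ∅
Q's transition system — 4 states:
  n0 = c.c.b.0 :: —c→ n1
  n1 = c.b.0 :: —c→ n2
  n2 = b.0 :: —b→ n3
  n3 = 0 :: ∅
Partition-refinement fixed point:
  B0 = {m0}
  B1 = {m1}
  B2 = {m2, n2}
  B3 = {m3, n3}
  B4 = {n0}
  B5 = {n1}
m0 ∈ B0, n0 ∈ B4 → different blocks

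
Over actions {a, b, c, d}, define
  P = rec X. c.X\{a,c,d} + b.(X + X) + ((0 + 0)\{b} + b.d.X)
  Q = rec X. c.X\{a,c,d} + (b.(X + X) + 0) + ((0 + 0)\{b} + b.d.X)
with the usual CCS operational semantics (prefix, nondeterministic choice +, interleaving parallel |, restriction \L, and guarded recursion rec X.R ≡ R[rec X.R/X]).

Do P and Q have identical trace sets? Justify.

traces(P) = traces(Q)

P's transition system — 6 states:
  m0 = rec X. c.X\{a,c,d} + b.(X + X) + ((0 + 0)\{b} + b.d.X) → --b--▸ m1, --b--▸ m2, --c--▸ m3
  m1 = (rec X. c.X\{a,c,d} + b.(X + X) + ((0 + 0)\{b} + b.d.X)) + (rec X. c.X\{a,c,d} + b.(X + X) + ((0 + 0)\{b} + b.d.X)) → --b--▸ m1, --b--▸ m2, --c--▸ m3
  m2 = d.(rec X. c.X\{a,c,d} + b.(X + X) + ((0 + 0)\{b} + b.d.X)) → --d--▸ m0
  m3 = (rec X. c.X\{a,c,d} + b.(X + X) + ((0 + 0)\{b} + b.d.X))\{a,c,d} → --b--▸ m4, --b--▸ m5
  m4 = ((rec X. c.X\{a,c,d} + b.(X + X) + ((0 + 0)\{b} + b.d.X)) + (rec X. c.X\{a,c,d} + b.(X + X) + ((0 + 0)\{b} + b.d.X)))\{a,c,d} → --b--▸ m4, --b--▸ m5
  m5 = (d.(rec X. c.X\{a,c,d} + b.(X + X) + ((0 + 0)\{b} + b.d.X)))\{a,c,d} → deadlocked
Q's transition system — 6 states:
  n0 = rec X. c.X\{a,c,d} + (b.(X + X) + 0) + ((0 + 0)\{b} + b.d.X) → --b--▸ n1, --b--▸ n2, --c--▸ n3
  n1 = (rec X. c.X\{a,c,d} + (b.(X + X) + 0) + ((0 + 0)\{b} + b.d.X)) + (rec X. c.X\{a,c,d} + (b.(X + X) + 0) + ((0 + 0)\{b} + b.d.X)) → --b--▸ n1, --b--▸ n2, --c--▸ n3
  n2 = d.(rec X. c.X\{a,c,d} + (b.(X + X) + 0) + ((0 + 0)\{b} + b.d.X)) → --d--▸ n0
  n3 = (rec X. c.X\{a,c,d} + (b.(X + X) + 0) + ((0 + 0)\{b} + b.d.X))\{a,c,d} → --b--▸ n4, --b--▸ n5
  n4 = ((rec X. c.X\{a,c,d} + (b.(X + X) + 0) + ((0 + 0)\{b} + b.d.X)) + (rec X. c.X\{a,c,d} + (b.(X + X) + 0) + ((0 + 0)\{b} + b.d.X)))\{a,c,d} → --b--▸ n4, --b--▸ n5
  n5 = (d.(rec X. c.X\{a,c,d} + (b.(X + X) + 0) + ((0 + 0)\{b} + b.d.X)))\{a,c,d} → deadlocked
Partition-refinement fixed point:
  B0 = {m0, m1, n0, n1}
  B1 = {m2, n2}
  B2 = {m3, m4, n3, n4}
  B3 = {m5, n5}
m0 ∈ B0, n0 ∈ B0 → same block
Bisimilar ⇒ trace-equivalent.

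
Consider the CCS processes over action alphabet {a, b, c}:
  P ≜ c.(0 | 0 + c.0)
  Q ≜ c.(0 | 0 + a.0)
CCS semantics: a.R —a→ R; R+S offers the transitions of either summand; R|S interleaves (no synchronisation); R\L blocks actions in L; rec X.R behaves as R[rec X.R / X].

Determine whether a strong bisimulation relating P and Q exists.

LTS(P): 3 reachable states
  p0 = c.(0 | 0 + c.0) has moves -c-> p1
  p1 = 0 | 0 + c.0 has moves -c-> p2
  p2 = 0 has moves ·
LTS(Q): 3 reachable states
  q0 = c.(0 | 0 + a.0) has moves -c-> q1
  q1 = 0 | 0 + a.0 has moves -a-> q2
  q2 = 0 has moves ·
Coarsest stable partition (strong bisimilarity classes):
  B0 = {p0}
  B1 = {p1}
  B2 = {p2, q2}
  B3 = {q0}
  B4 = {q1}
p0 ∈ B0, q0 ∈ B3 → different blocks

NO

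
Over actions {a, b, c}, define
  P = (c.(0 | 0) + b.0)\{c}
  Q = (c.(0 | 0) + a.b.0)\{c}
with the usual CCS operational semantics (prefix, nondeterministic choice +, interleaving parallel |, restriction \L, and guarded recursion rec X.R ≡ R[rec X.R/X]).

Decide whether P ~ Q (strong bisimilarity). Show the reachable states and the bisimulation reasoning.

P ≁ Q

Reachable graph of P (2 states):
  u0 = (c.(0 | 0) + b.0)\{c} ⊢ ··b··> u1
  u1 = 0\{c} ⊢ ∅
Reachable graph of Q (3 states):
  v0 = (c.(0 | 0) + a.b.0)\{c} ⊢ ··a··> v1
  v1 = (b.0)\{c} ⊢ ··b··> v2
  v2 = 0\{c} ⊢ ∅
Partition-refinement fixed point:
  B0 = {u0, v1}
  B1 = {u1, v2}
  B2 = {v0}
u0 ∈ B0, v0 ∈ B2 → different blocks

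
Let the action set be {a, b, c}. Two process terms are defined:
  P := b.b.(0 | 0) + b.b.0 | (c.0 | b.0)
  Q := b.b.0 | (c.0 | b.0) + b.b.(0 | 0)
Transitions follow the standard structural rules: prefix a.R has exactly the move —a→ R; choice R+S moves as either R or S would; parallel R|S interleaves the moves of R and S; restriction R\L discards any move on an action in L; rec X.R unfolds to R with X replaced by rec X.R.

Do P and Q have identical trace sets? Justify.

P's transition system — 14 states:
  p0 = b.b.(0 | 0) + b.b.0 | (c.0 | b.0) ⊢ --b--▸ p1, --b--▸ p2, --b--▸ p3, --c--▸ p4
  p1 = b.(0 | 0) ⊢ --b--▸ p5
  p2 = b.0 | (c.0 | b.0) ⊢ --b--▸ p6, --b--▸ p7, --c--▸ p8
  p3 = b.b.0 | (c.0 | 0) ⊢ --b--▸ p7, --c--▸ p9
  p4 = b.b.0 | (0 | b.0) ⊢ --b--▸ p8, --b--▸ p9
  p5 = 0 | 0 ⊢ deadlocked
  p6 = 0 | (c.0 | b.0) ⊢ --b--▸ p10, --c--▸ p11
  p7 = b.0 | (c.0 | 0) ⊢ --b--▸ p10, --c--▸ p12
  p8 = b.0 | (0 | b.0) ⊢ --b--▸ p11, --b--▸ p12
  p9 = b.b.0 | (0 | 0) ⊢ --b--▸ p12
  p10 = 0 | (c.0 | 0) ⊢ --c--▸ p13
  p11 = 0 | (0 | b.0) ⊢ --b--▸ p13
  p12 = b.0 | (0 | 0) ⊢ --b--▸ p13
  p13 = 0 | (0 | 0) ⊢ deadlocked
Q's transition system — 14 states:
  q0 = b.b.0 | (c.0 | b.0) + b.b.(0 | 0) ⊢ --b--▸ q1, --b--▸ q2, --b--▸ q3, --c--▸ q4
  q1 = b.(0 | 0) ⊢ --b--▸ q5
  q2 = b.0 | (c.0 | b.0) ⊢ --b--▸ q6, --b--▸ q7, --c--▸ q8
  q3 = b.b.0 | (c.0 | 0) ⊢ --b--▸ q7, --c--▸ q9
  q4 = b.b.0 | (0 | b.0) ⊢ --b--▸ q8, --b--▸ q9
  q5 = 0 | 0 ⊢ deadlocked
  q6 = 0 | (c.0 | b.0) ⊢ --b--▸ q10, --c--▸ q11
  q7 = b.0 | (c.0 | 0) ⊢ --b--▸ q10, --c--▸ q12
  q8 = b.0 | (0 | b.0) ⊢ --b--▸ q11, --b--▸ q12
  q9 = b.b.0 | (0 | 0) ⊢ --b--▸ q12
  q10 = 0 | (c.0 | 0) ⊢ --c--▸ q13
  q11 = 0 | (0 | b.0) ⊢ --b--▸ q13
  q12 = b.0 | (0 | 0) ⊢ --b--▸ q13
  q13 = 0 | (0 | 0) ⊢ deadlocked
Bisimilarity quotient blocks:
  B0 = {p0, q0}
  B1 = {p2, p3, q2, q3}
  B2 = {p8, p9, q8, q9}
  B3 = {p1, p11, p12, q1, q11, q12}
  B4 = {p13, p5, q13, q5}
  B5 = {p6, p7, q6, q7}
  B6 = {p10, q10}
  B7 = {p4, q4}
p0 ∈ B0, q0 ∈ B0 → same block
Bisimilar ⇒ trace-equivalent.

traces(P) = traces(Q)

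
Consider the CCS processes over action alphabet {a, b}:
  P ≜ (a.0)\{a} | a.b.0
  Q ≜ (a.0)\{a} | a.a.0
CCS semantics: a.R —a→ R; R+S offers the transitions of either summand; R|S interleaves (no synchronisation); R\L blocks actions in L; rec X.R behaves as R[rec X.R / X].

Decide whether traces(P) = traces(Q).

traces(P) ≠ traces(Q) — witness ⟨ab⟩

Reachable graph of P (3 states):
  s0 = (a.0)\{a} | a.b.0 → -a-> s1
  s1 = (a.0)\{a} | b.0 → -b-> s2
  s2 = (a.0)\{a} | 0 → deadlocked
Reachable graph of Q (3 states):
  t0 = (a.0)\{a} | a.a.0 → -a-> t1
  t1 = (a.0)\{a} | a.0 → -a-> t2
  t2 = (a.0)\{a} | 0 → deadlocked
Executing ab from P (initial set {s0}):
  step 1 (a): {s1}
  step 2 (b): {s2}
  ✓ P
Executing ab from Q (initial set {t0}):
  step 1 (a): {t1}
  step 2 (b): ∅  — Q cannot continue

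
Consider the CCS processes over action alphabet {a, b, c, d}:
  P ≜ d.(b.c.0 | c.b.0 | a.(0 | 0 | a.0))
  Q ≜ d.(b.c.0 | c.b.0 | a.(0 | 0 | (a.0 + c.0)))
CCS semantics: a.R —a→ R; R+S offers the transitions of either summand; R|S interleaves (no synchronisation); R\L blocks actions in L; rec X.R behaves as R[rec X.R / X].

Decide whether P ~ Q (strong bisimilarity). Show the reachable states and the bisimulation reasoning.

P's transition system — 28 states:
  u0 = d.(b.c.0 | c.b.0 | a.(0 | 0 | a.0)) has moves ··d··> u1
  u1 = b.c.0 | c.b.0 | a.(0 | 0 | a.0) has moves ··a··> u2, ··b··> u3, ··c··> u4
  u2 = b.c.0 | c.b.0 | (0 | 0 | a.0) has moves ··a··> u5, ··b··> u6, ··c··> u7
  u3 = c.0 | c.b.0 | a.(0 | 0 | a.0) has moves ··a··> u6, ··c··> u8, ··c··> u9
  u4 = b.c.0 | b.0 | a.(0 | 0 | a.0) has moves ··a··> u7, ··b··> u10, ··b··> u9
  u5 = b.c.0 | c.b.0 | (0 | 0 | 0) has moves ··b··> u11, ··c··> u12
  u6 = c.0 | c.b.0 | (0 | 0 | a.0) has moves ··a··> u11, ··c··> u13, ··c··> u14
  u7 = b.c.0 | b.0 | (0 | 0 | a.0) has moves ··a··> u12, ··b··> u14, ··b··> u15
  u8 = 0 | c.b.0 | a.(0 | 0 | a.0) has moves ··a··> u13, ··c··> u16
  u9 = c.0 | b.0 | a.(0 | 0 | a.0) has moves ··a··> u14, ··b··> u17, ··c··> u16
  u10 = b.c.0 | 0 | a.(0 | 0 | a.0) has moves ··a··> u15, ··b··> u17
  u11 = c.0 | c.b.0 | (0 | 0 | 0) has moves ··c··> u18, ··c··> u19
  u12 = b.c.0 | b.0 | (0 | 0 | 0) has moves ··b··> u19, ··b··> u20
  u13 = 0 | c.b.0 | (0 | 0 | a.0) has moves ··a··> u18, ··c··> u21
  u14 = c.0 | b.0 | (0 | 0 | a.0) has moves ··a··> u19, ··b··> u22, ··c··> u21
  u15 = b.c.0 | 0 | (0 | 0 | a.0) has moves ··a··> u20, ··b··> u22
  u16 = 0 | b.0 | a.(0 | 0 | a.0) has moves ··a··> u21, ··b··> u23
  u17 = c.0 | 0 | a.(0 | 0 | a.0) has moves ··a··> u22, ··c··> u23
  u18 = 0 | c.b.0 | (0 | 0 | 0) has moves ··c··> u24
  u19 = c.0 | b.0 | (0 | 0 | 0) has moves ··b··> u25, ··c··> u24
  u20 = b.c.0 | 0 | (0 | 0 | 0) has moves ··b··> u25
  u21 = 0 | b.0 | (0 | 0 | a.0) has moves ··a··> u24, ··b··> u26
  u22 = c.0 | 0 | (0 | 0 | a.0) has moves ··a··> u25, ··c··> u26
  u23 = 0 | 0 | a.(0 | 0 | a.0) has moves ··a··> u26
  u24 = 0 | b.0 | (0 | 0 | 0) has moves ··b··> u27
  u25 = c.0 | 0 | (0 | 0 | 0) has moves ··c··> u27
  u26 = 0 | 0 | (0 | 0 | a.0) has moves ··a··> u27
  u27 = 0 | 0 | (0 | 0 | 0) has moves ·
Q's transition system — 28 states:
  v0 = d.(b.c.0 | c.b.0 | a.(0 | 0 | (a.0 + c.0))) has moves ··d··> v1
  v1 = b.c.0 | c.b.0 | a.(0 | 0 | (a.0 + c.0)) has moves ··a··> v2, ··b··> v3, ··c··> v4
  v2 = b.c.0 | c.b.0 | (0 | 0 | (a.0 + c.0)) has moves ··a··> v5, ··b··> v6, ··c··> v5, ··c··> v7
  v3 = c.0 | c.b.0 | a.(0 | 0 | (a.0 + c.0)) has moves ··a··> v6, ··c··> v8, ··c··> v9
  v4 = b.c.0 | b.0 | a.(0 | 0 | (a.0 + c.0)) has moves ··a··> v7, ··b··> v10, ··b··> v9
  v5 = b.c.0 | c.b.0 | (0 | 0 | 0) has moves ··b··> v11, ··c··> v12
  v6 = c.0 | c.b.0 | (0 | 0 | (a.0 + c.0)) has moves ··a··> v11, ··c··> v11, ··c··> v13, ··c··> v14
  v7 = b.c.0 | b.0 | (0 | 0 | (a.0 + c.0)) has moves ··a··> v12, ··b··> v14, ··b··> v15, ··c··> v12
  v8 = 0 | c.b.0 | a.(0 | 0 | (a.0 + c.0)) has moves ··a··> v13, ··c··> v16
  v9 = c.0 | b.0 | a.(0 | 0 | (a.0 + c.0)) has moves ··a··> v14, ··b··> v17, ··c··> v16
  v10 = b.c.0 | 0 | a.(0 | 0 | (a.0 + c.0)) has moves ··a··> v15, ··b··> v17
  v11 = c.0 | c.b.0 | (0 | 0 | 0) has moves ··c··> v18, ··c··> v19
  v12 = b.c.0 | b.0 | (0 | 0 | 0) has moves ··b··> v19, ··b··> v20
  v13 = 0 | c.b.0 | (0 | 0 | (a.0 + c.0)) has moves ··a··> v18, ··c··> v18, ··c··> v21
  v14 = c.0 | b.0 | (0 | 0 | (a.0 + c.0)) has moves ··a··> v19, ··b··> v22, ··c··> v19, ··c··> v21
  v15 = b.c.0 | 0 | (0 | 0 | (a.0 + c.0)) has moves ··a··> v20, ··b··> v22, ··c··> v20
  v16 = 0 | b.0 | a.(0 | 0 | (a.0 + c.0)) has moves ··a··> v21, ··b··> v23
  v17 = c.0 | 0 | a.(0 | 0 | (a.0 + c.0)) has moves ··a··> v22, ··c··> v23
  v18 = 0 | c.b.0 | (0 | 0 | 0) has moves ··c··> v24
  v19 = c.0 | b.0 | (0 | 0 | 0) has moves ··b··> v25, ··c··> v24
  v20 = b.c.0 | 0 | (0 | 0 | 0) has moves ··b··> v25
  v21 = 0 | b.0 | (0 | 0 | (a.0 + c.0)) has moves ··a··> v24, ··b··> v26, ··c··> v24
  v22 = c.0 | 0 | (0 | 0 | (a.0 + c.0)) has moves ··a··> v25, ··c··> v25, ··c··> v26
  v23 = 0 | 0 | a.(0 | 0 | (a.0 + c.0)) has moves ··a··> v26
  v24 = 0 | b.0 | (0 | 0 | 0) has moves ··b··> v27
  v25 = c.0 | 0 | (0 | 0 | 0) has moves ··c··> v27
  v26 = 0 | 0 | (0 | 0 | (a.0 + c.0)) has moves ··a··> v27, ··c··> v27
  v27 = 0 | 0 | (0 | 0 | 0) has moves ·
Partition-refinement fixed point:
  B0 = {u0}
  B1 = {u1}
  B2 = {u3}
  B3 = {u9}
  B4 = {u17}
  B5 = {u22}
  B6 = {u25, v25}
  B7 = {u27, v27}
  B8 = {u26}
  B9 = {u23}
  B10 = {u14}
  B11 = {u21}
  B12 = {u24, v24}
  B13 = {u19, v19}
  B14 = {u16}
  B15 = {u6}
  B16 = {u13}
  B17 = {u18, v18}
  B18 = {u11, v11}
  B19 = {u8}
  B20 = {u2}
  B21 = {u5, v5}
  B22 = {u12, v12}
  B23 = {u20, v20}
  B24 = {u7}
  B25 = {u15}
  B26 = {u4}
  B27 = {u10}
  B28 = {v0}
  B29 = {v1}
  B30 = {v4}
  B31 = {v7}
  B32 = {v14}
  B33 = {v21}
  B34 = {v26}
  B35 = {v22}
  B36 = {v15}
  B37 = {v9}
  B38 = {v17}
  B39 = {v23}
  B40 = {v16}
  B41 = {v10}
  B42 = {v3}
  B43 = {v6}
  B44 = {v13}
  B45 = {v8}
  B46 = {v2}
u0 ∈ B0, v0 ∈ B28 → different blocks

NO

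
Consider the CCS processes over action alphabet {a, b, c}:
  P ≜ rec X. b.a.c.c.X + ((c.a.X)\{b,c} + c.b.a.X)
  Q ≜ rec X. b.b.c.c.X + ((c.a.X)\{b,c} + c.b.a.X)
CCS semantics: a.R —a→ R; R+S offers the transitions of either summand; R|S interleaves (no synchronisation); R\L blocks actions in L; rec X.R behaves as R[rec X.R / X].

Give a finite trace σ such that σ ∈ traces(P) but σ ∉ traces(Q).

P's transition system — 6 states:
  s0 = rec X. b.a.c.c.X + ((c.a.X)\{b,c} + c.b.a.X) :: =b=> s1, =c=> s2
  s1 = a.c.c.(rec X. b.a.c.c.X + ((c.a.X)\{b,c} + c.b.a.X)) :: =a=> s3
  s2 = b.a.(rec X. b.a.c.c.X + ((c.a.X)\{b,c} + c.b.a.X)) :: =b=> s4
  s3 = c.c.(rec X. b.a.c.c.X + ((c.a.X)\{b,c} + c.b.a.X)) :: =c=> s5
  s4 = a.(rec X. b.a.c.c.X + ((c.a.X)\{b,c} + c.b.a.X)) :: =a=> s0
  s5 = c.(rec X. b.a.c.c.X + ((c.a.X)\{b,c} + c.b.a.X)) :: =c=> s0
Q's transition system — 6 states:
  t0 = rec X. b.b.c.c.X + ((c.a.X)\{b,c} + c.b.a.X) :: =b=> t1, =c=> t2
  t1 = b.c.c.(rec X. b.b.c.c.X + ((c.a.X)\{b,c} + c.b.a.X)) :: =b=> t3
  t2 = b.a.(rec X. b.b.c.c.X + ((c.a.X)\{b,c} + c.b.a.X)) :: =b=> t4
  t3 = c.c.(rec X. b.b.c.c.X + ((c.a.X)\{b,c} + c.b.a.X)) :: =c=> t5
  t4 = a.(rec X. b.b.c.c.X + ((c.a.X)\{b,c} + c.b.a.X)) :: =a=> t0
  t5 = c.(rec X. b.b.c.c.X + ((c.a.X)\{b,c} + c.b.a.X)) :: =c=> t0
Executing ba from P (initial set {s0}):
  after b @ step 1: {s1}
  after a @ step 2: {s3}
  P completes σ.
Executing ba from Q (initial set {t0}):
  after b @ step 1: {t1}
  after a @ step 2: ∅  — Q cannot continue

ba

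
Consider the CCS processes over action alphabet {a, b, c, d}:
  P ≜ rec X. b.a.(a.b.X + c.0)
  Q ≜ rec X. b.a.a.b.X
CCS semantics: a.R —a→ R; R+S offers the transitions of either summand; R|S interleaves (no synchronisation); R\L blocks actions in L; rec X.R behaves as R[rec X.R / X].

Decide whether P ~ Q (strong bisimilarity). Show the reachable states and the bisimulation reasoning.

NO

LTS(P): 5 reachable states
  u0 = rec X. b.a.(a.b.X + c.0) has moves ··b··> u1
  u1 = a.(a.b.(rec X. b.a.(a.b.X + c.0)) + c.0) has moves ··a··> u2
  u2 = a.b.(rec X. b.a.(a.b.X + c.0)) + c.0 has moves ··a··> u3, ··c··> u4
  u3 = b.(rec X. b.a.(a.b.X + c.0)) has moves ··b··> u0
  u4 = 0 has moves ·
LTS(Q): 4 reachable states
  v0 = rec X. b.a.a.b.X has moves ··b··> v1
  v1 = a.a.b.(rec X. b.a.a.b.X) has moves ··a··> v2
  v2 = a.b.(rec X. b.a.a.b.X) has moves ··a··> v3
  v3 = b.(rec X. b.a.a.b.X) has moves ··b··> v0
Bisimilarity quotient blocks:
  B0 = {u0}
  B1 = {u1}
  B2 = {u2}
  B3 = {u3}
  B4 = {u4}
  B5 = {v0}
  B6 = {v1}
  B7 = {v2}
  B8 = {v3}
u0 ∈ B0, v0 ∈ B5 → different blocks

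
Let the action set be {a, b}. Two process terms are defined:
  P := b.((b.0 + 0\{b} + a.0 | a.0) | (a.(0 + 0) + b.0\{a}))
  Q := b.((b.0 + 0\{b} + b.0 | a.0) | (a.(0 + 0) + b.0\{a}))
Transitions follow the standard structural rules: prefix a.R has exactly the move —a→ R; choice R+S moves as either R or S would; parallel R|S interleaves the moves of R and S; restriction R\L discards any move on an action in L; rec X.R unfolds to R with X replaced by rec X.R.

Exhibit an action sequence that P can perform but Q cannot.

P's transition system — 16 states:
  m0 = b.((b.0 + 0\{b} + a.0 | a.0) | (a.(0 + 0) + b.0\{a})) has moves -b-> m1
  m1 = (b.0 + 0\{b} + a.0 | a.0) | (a.(0 + 0) + b.0\{a}) has moves -a-> m2, -a-> m3, -a-> m4, -b-> m5, -b-> m6
  m2 = (b.0 + 0\{b} + a.0 | a.0) | (0 + 0) has moves -a-> m7, -a-> m8, -b-> m9
  m3 = 0 | a.0 | (a.(0 + 0) + b.0\{a}) has moves -a-> m10, -a-> m7, -b-> m11
  m4 = a.0 | 0 | (a.(0 + 0) + b.0\{a}) has moves -a-> m10, -a-> m8, -b-> m12
  m5 = (b.0 + 0\{b} + a.0 | a.0) | 0\{a} has moves -a-> m11, -a-> m12, -b-> m13
  m6 = 0 | (a.(0 + 0) + b.0\{a}) has moves -a-> m9, -b-> m13
  m7 = 0 | a.0 | (0 + 0) has moves -a-> m14
  m8 = a.0 | 0 | (0 + 0) has moves -a-> m14
  m9 = 0 | (0 + 0) has moves deadlocked
  m10 = 0 | 0 | (a.(0 + 0) + b.0\{a}) has moves -a-> m14, -b-> m15
  m11 = 0 | a.0 | 0\{a} has moves -a-> m15
  m12 = a.0 | 0 | 0\{a} has moves -a-> m15
  m13 = 0 | 0\{a} has moves deadlocked
  m14 = 0 | 0 | (0 + 0) has moves deadlocked
  m15 = 0 | 0 | 0\{a} has moves deadlocked
Q's transition system — 16 states:
  n0 = b.((b.0 + 0\{b} + b.0 | a.0) | (a.(0 + 0) + b.0\{a})) has moves -b-> n1
  n1 = (b.0 + 0\{b} + b.0 | a.0) | (a.(0 + 0) + b.0\{a}) has moves -a-> n2, -a-> n3, -b-> n4, -b-> n5, -b-> n6
  n2 = (b.0 + 0\{b} + b.0 | a.0) | (0 + 0) has moves -a-> n7, -b-> n8, -b-> n9
  n3 = b.0 | 0 | (a.(0 + 0) + b.0\{a}) has moves -a-> n7, -b-> n10, -b-> n11
  n4 = (b.0 + 0\{b} + b.0 | a.0) | 0\{a} has moves -a-> n11, -b-> n12, -b-> n13
  n5 = 0 | (a.(0 + 0) + b.0\{a}) has moves -a-> n8, -b-> n12
  n6 = 0 | a.0 | (a.(0 + 0) + b.0\{a}) has moves -a-> n10, -a-> n9, -b-> n13
  n7 = b.0 | 0 | (0 + 0) has moves -b-> n14
  n8 = 0 | (0 + 0) has moves deadlocked
  n9 = 0 | a.0 | (0 + 0) has moves -a-> n14
  n10 = 0 | 0 | (a.(0 + 0) + b.0\{a}) has moves -a-> n14, -b-> n15
  n11 = b.0 | 0 | 0\{a} has moves -b-> n15
  n12 = 0 | 0\{a} has moves deadlocked
  n13 = 0 | a.0 | 0\{a} has moves -a-> n15
  n14 = 0 | 0 | (0 + 0) has moves deadlocked
  n15 = 0 | 0 | 0\{a} has moves deadlocked
Executing baaa from P (initial set {m0}):
  step 1 (b): {m1}
  step 2 (a): {m2, m3, m4}
  step 3 (a): {m10, m7, m8}
  step 4 (a): {m14}
  — P admits the full trace.
Executing baaa from Q (initial set {n0}):
  step 1 (b): {n1}
  step 2 (a): {n2, n3}
  step 3 (a): {n7}
  step 4 (a): ∅ (Q stuck)

baaa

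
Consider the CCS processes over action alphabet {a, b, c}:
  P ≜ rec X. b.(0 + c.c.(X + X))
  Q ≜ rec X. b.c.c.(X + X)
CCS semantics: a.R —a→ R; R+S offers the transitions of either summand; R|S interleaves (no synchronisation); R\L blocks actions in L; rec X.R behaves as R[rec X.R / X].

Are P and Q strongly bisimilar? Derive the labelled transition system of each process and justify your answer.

P's transition system — 4 states:
  m0 = rec X. b.(0 + c.c.(X + X)) ⊢ =b=> m1
  m1 = 0 + c.c.((rec X. b.(0 + c.c.(X + X))) + (rec X. b.(0 + c.c.(X + X)))) ⊢ =c=> m2
  m2 = c.((rec X. b.(0 + c.c.(X + X))) + (rec X. b.(0 + c.c.(X + X)))) ⊢ =c=> m3
  m3 = (rec X. b.(0 + c.c.(X + X))) + (rec X. b.(0 + c.c.(X + X))) ⊢ =b=> m1
Q's transition system — 4 states:
  n0 = rec X. b.c.c.(X + X) ⊢ =b=> n1
  n1 = c.c.((rec X. b.c.c.(X + X)) + (rec X. b.c.c.(X + X))) ⊢ =c=> n2
  n2 = c.((rec X. b.c.c.(X + X)) + (rec X. b.c.c.(X + X))) ⊢ =c=> n3
  n3 = (rec X. b.c.c.(X + X)) + (rec X. b.c.c.(X + X)) ⊢ =b=> n1
Coarsest stable partition (strong bisimilarity classes):
  B0 = {m0, m3, n0, n3}
  B1 = {m1, n1}
  B2 = {m2, n2}
m0 ∈ B0, n0 ∈ B0 → same block

YES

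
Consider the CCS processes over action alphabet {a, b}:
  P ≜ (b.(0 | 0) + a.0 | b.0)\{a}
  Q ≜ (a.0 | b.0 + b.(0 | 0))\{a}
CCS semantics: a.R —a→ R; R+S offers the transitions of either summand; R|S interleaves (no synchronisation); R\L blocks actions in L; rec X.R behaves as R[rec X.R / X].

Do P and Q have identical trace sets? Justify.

Reachable graph of P (3 states):
  s0 = (b.(0 | 0) + a.0 | b.0)\{a} ⊢ —b→ s1, —b→ s2
  s1 = (0 | 0)\{a} ⊢ stopped
  s2 = (a.0 | 0)\{a} ⊢ stopped
Reachable graph of Q (3 states):
  t0 = (a.0 | b.0 + b.(0 | 0))\{a} ⊢ —b→ t1, —b→ t2
  t1 = (0 | 0)\{a} ⊢ stopped
  t2 = (a.0 | 0)\{a} ⊢ stopped
Coarsest stable partition (strong bisimilarity classes):
  B0 = {s0, t0}
  B1 = {s1, s2, t1, t2}
s0 ∈ B0, t0 ∈ B0 → same block
Bisimilar ⇒ trace-equivalent.

YES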